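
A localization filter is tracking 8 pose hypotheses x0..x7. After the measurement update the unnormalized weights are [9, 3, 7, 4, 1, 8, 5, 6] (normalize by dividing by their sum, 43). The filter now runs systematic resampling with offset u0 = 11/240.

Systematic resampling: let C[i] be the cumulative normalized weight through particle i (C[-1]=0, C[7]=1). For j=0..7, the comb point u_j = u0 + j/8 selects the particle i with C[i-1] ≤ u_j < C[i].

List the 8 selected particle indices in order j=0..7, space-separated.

0 0 2 2 4 5 6 7

C = [9/43, 12/43, 19/43, 23/43, 24/43, 32/43, 37/43, 1]
j=0: u_0=11/240 ∈ [0, 9/43) → index 0
j=1: u_1=41/240 ∈ [0, 9/43) → index 0
j=2: u_2=71/240 ∈ [12/43, 19/43) → index 2
j=3: u_3=101/240 ∈ [12/43, 19/43) → index 2
j=4: u_4=131/240 ∈ [23/43, 24/43) → index 4
j=5: u_5=161/240 ∈ [24/43, 32/43) → index 5
j=6: u_6=191/240 ∈ [32/43, 37/43) → index 6
j=7: u_7=221/240 ∈ [37/43, 1) → index 7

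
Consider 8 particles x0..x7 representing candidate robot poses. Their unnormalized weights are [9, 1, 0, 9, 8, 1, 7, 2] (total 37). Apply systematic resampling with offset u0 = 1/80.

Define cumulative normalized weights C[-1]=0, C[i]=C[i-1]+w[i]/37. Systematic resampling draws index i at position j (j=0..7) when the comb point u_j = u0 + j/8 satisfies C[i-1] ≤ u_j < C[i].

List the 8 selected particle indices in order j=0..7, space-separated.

0 0 1 3 3 4 6 6

C = [9/37, 10/37, 10/37, 19/37, 27/37, 28/37, 35/37, 1]
j=0: u_0=1/80 ∈ [0, 9/37) → index 0
j=1: u_1=11/80 ∈ [0, 9/37) → index 0
j=2: u_2=21/80 ∈ [9/37, 10/37) → index 1
j=3: u_3=31/80 ∈ [10/37, 19/37) → index 3
j=4: u_4=41/80 ∈ [10/37, 19/37) → index 3
j=5: u_5=51/80 ∈ [19/37, 27/37) → index 4
j=6: u_6=61/80 ∈ [28/37, 35/37) → index 6
j=7: u_7=71/80 ∈ [28/37, 35/37) → index 6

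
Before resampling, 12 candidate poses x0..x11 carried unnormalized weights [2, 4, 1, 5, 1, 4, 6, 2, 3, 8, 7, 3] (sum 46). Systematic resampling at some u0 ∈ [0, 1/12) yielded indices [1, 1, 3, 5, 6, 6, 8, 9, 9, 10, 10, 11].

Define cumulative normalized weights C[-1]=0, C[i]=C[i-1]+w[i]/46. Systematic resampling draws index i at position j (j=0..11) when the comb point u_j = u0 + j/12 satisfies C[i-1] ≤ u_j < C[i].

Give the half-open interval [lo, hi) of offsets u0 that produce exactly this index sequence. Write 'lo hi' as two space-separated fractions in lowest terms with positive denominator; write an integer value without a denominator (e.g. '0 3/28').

1/23 13/276

C = [1/23, 3/23, 7/46, 6/23, 13/46, 17/46, 1/2, 25/46, 14/23, 18/23, 43/46, 1]
j=0 picked index 1: u0 ∈ [1/23, 3/23)
j=1 picked index 1: u0 ∈ [-11/276, 13/276)
j=2 picked index 3: u0 ∈ [-1/69, 13/138)
j=3 picked index 5: u0 ∈ [3/92, 11/92)
j=4 picked index 6: u0 ∈ [5/138, 1/6)
j=5 picked index 6: u0 ∈ [-13/276, 1/12)
j=6 picked index 8: u0 ∈ [1/23, 5/46)
j=7 picked index 9: u0 ∈ [7/276, 55/276)
j=8 picked index 9: u0 ∈ [-4/69, 8/69)
j=9 picked index 10: u0 ∈ [3/92, 17/92)
j=10 picked index 10: u0 ∈ [-7/138, 7/69)
j=11 picked index 11: u0 ∈ [5/276, 1/12)
intersection: [1/23, 13/276)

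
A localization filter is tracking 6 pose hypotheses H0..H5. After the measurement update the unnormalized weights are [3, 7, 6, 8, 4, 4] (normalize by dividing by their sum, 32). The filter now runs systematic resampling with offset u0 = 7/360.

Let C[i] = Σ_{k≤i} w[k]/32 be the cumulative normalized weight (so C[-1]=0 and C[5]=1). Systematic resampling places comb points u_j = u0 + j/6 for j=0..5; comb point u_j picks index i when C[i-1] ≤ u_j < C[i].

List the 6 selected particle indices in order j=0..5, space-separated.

C = [3/32, 5/16, 1/2, 3/4, 7/8, 1]
j=0: u_0=7/360 ∈ [0, 3/32) → index 0
j=1: u_1=67/360 ∈ [3/32, 5/16) → index 1
j=2: u_2=127/360 ∈ [5/16, 1/2) → index 2
j=3: u_3=187/360 ∈ [1/2, 3/4) → index 3
j=4: u_4=247/360 ∈ [1/2, 3/4) → index 3
j=5: u_5=307/360 ∈ [3/4, 7/8) → index 4

0 1 2 3 3 4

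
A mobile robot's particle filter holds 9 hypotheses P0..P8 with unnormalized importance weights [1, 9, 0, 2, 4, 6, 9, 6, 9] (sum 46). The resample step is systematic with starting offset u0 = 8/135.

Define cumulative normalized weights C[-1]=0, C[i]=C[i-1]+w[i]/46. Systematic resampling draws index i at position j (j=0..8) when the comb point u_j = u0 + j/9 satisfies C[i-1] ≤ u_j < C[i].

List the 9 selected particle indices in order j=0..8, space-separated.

1 1 4 5 6 6 7 8 8

C = [1/46, 5/23, 5/23, 6/23, 8/23, 11/23, 31/46, 37/46, 1]
j=0: u_0=8/135 ∈ [1/46, 5/23) → index 1
j=1: u_1=23/135 ∈ [1/46, 5/23) → index 1
j=2: u_2=38/135 ∈ [6/23, 8/23) → index 4
j=3: u_3=53/135 ∈ [8/23, 11/23) → index 5
j=4: u_4=68/135 ∈ [11/23, 31/46) → index 6
j=5: u_5=83/135 ∈ [11/23, 31/46) → index 6
j=6: u_6=98/135 ∈ [31/46, 37/46) → index 7
j=7: u_7=113/135 ∈ [37/46, 1) → index 8
j=8: u_8=128/135 ∈ [37/46, 1) → index 8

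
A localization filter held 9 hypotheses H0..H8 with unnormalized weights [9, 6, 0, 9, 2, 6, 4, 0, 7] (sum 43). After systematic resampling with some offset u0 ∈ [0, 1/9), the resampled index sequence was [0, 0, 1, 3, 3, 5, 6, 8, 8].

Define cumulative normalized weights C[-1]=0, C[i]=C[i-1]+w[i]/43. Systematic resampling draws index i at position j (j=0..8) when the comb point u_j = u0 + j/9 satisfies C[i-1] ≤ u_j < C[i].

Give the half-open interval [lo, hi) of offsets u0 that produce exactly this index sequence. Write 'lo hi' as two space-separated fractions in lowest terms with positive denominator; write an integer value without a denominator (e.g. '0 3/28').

C = [9/43, 15/43, 15/43, 24/43, 26/43, 32/43, 36/43, 36/43, 1]
j=0 picked index 0: u0 ∈ [0, 9/43)
j=1 picked index 0: u0 ∈ [-1/9, 38/387)
j=2 picked index 1: u0 ∈ [-5/387, 49/387)
j=3 picked index 3: u0 ∈ [2/129, 29/129)
j=4 picked index 3: u0 ∈ [-37/387, 44/387)
j=5 picked index 5: u0 ∈ [19/387, 73/387)
j=6 picked index 6: u0 ∈ [10/129, 22/129)
j=7 picked index 8: u0 ∈ [23/387, 2/9)
j=8 picked index 8: u0 ∈ [-20/387, 1/9)
intersection: [10/129, 38/387)

10/129 38/387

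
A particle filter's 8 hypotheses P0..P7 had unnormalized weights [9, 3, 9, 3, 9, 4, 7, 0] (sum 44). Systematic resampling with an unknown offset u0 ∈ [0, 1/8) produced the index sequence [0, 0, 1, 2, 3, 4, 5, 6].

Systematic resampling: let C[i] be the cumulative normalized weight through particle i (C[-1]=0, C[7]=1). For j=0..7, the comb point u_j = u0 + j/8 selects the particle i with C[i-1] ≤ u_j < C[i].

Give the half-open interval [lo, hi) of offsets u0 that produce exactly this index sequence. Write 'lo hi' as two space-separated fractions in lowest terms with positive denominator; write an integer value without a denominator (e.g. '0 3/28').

C = [9/44, 3/11, 21/44, 6/11, 3/4, 37/44, 1, 1]
j=0 picked index 0: u0 ∈ [0, 9/44)
j=1 picked index 0: u0 ∈ [-1/8, 7/88)
j=2 picked index 1: u0 ∈ [-1/22, 1/44)
j=3 picked index 2: u0 ∈ [-9/88, 9/88)
j=4 picked index 3: u0 ∈ [-1/44, 1/22)
j=5 picked index 4: u0 ∈ [-7/88, 1/8)
j=6 picked index 5: u0 ∈ [0, 1/11)
j=7 picked index 6: u0 ∈ [-3/88, 1/8)
intersection: [0, 1/44)

0 1/44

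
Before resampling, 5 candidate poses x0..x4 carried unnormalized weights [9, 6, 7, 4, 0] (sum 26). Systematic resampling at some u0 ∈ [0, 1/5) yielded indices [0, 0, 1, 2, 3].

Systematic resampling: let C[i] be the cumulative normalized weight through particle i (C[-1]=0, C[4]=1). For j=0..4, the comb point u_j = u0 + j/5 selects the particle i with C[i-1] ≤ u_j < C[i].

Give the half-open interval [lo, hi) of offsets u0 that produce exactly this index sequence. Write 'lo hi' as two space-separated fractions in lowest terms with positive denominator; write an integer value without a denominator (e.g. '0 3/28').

3/65 19/130

C = [9/26, 15/26, 11/13, 1, 1]
j=0 picked index 0: u0 ∈ [0, 9/26)
j=1 picked index 0: u0 ∈ [-1/5, 19/130)
j=2 picked index 1: u0 ∈ [-7/130, 23/130)
j=3 picked index 2: u0 ∈ [-3/130, 16/65)
j=4 picked index 3: u0 ∈ [3/65, 1/5)
intersection: [3/65, 19/130)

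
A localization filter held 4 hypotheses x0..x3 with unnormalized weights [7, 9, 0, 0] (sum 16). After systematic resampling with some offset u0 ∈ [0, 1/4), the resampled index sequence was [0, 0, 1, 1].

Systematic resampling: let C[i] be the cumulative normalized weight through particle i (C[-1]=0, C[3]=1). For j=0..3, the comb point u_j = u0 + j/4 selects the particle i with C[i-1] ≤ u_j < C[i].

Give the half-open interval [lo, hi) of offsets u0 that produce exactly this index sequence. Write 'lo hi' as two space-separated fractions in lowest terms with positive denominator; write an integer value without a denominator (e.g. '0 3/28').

C = [7/16, 1, 1, 1]
j=0 picked index 0: u0 ∈ [0, 7/16)
j=1 picked index 0: u0 ∈ [-1/4, 3/16)
j=2 picked index 1: u0 ∈ [-1/16, 1/2)
j=3 picked index 1: u0 ∈ [-5/16, 1/4)
intersection: [0, 3/16)

0 3/16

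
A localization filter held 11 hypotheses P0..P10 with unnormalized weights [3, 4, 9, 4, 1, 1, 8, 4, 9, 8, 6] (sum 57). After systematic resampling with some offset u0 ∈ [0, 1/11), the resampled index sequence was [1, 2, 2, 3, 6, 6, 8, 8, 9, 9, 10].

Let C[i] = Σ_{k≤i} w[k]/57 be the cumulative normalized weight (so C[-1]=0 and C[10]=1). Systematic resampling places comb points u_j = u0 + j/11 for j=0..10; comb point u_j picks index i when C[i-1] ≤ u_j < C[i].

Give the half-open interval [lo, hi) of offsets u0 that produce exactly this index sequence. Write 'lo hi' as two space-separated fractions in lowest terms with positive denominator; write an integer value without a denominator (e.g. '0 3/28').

C = [1/19, 7/57, 16/57, 20/57, 7/19, 22/57, 10/19, 34/57, 43/57, 17/19, 1]
j=0 picked index 1: u0 ∈ [1/19, 7/57)
j=1 picked index 2: u0 ∈ [20/627, 119/627)
j=2 picked index 2: u0 ∈ [-37/627, 62/627)
j=3 picked index 3: u0 ∈ [5/627, 49/627)
j=4 picked index 6: u0 ∈ [14/627, 34/209)
j=5 picked index 6: u0 ∈ [-43/627, 15/209)
j=6 picked index 8: u0 ∈ [32/627, 131/627)
j=7 picked index 8: u0 ∈ [-25/627, 74/627)
j=8 picked index 9: u0 ∈ [17/627, 35/209)
j=9 picked index 9: u0 ∈ [-40/627, 16/209)
j=10 picked index 10: u0 ∈ [-3/209, 1/11)
intersection: [1/19, 15/209)

1/19 15/209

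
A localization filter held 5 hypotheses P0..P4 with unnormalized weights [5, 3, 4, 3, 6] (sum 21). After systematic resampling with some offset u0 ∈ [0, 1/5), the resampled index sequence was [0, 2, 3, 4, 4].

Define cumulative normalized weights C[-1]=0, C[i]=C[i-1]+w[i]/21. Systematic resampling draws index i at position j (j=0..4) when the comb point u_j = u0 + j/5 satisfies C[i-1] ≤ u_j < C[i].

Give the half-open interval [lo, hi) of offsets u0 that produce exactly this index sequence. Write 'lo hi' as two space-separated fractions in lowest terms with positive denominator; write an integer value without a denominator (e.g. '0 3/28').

C = [5/21, 8/21, 4/7, 5/7, 1]
j=0 picked index 0: u0 ∈ [0, 5/21)
j=1 picked index 2: u0 ∈ [19/105, 13/35)
j=2 picked index 3: u0 ∈ [6/35, 11/35)
j=3 picked index 4: u0 ∈ [4/35, 2/5)
j=4 picked index 4: u0 ∈ [-3/35, 1/5)
intersection: [19/105, 1/5)

19/105 1/5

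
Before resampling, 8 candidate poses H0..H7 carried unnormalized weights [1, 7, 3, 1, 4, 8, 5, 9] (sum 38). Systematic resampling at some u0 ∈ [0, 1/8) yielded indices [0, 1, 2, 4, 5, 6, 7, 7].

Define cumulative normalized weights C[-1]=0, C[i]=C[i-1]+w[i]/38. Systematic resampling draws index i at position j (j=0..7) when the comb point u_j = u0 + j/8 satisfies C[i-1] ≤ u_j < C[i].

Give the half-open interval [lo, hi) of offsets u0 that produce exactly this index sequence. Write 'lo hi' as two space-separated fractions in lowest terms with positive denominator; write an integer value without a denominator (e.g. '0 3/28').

1/76 1/38

C = [1/38, 4/19, 11/38, 6/19, 8/19, 12/19, 29/38, 1]
j=0 picked index 0: u0 ∈ [0, 1/38)
j=1 picked index 1: u0 ∈ [-15/152, 13/152)
j=2 picked index 2: u0 ∈ [-3/76, 3/76)
j=3 picked index 4: u0 ∈ [-9/152, 7/152)
j=4 picked index 5: u0 ∈ [-3/38, 5/38)
j=5 picked index 6: u0 ∈ [1/152, 21/152)
j=6 picked index 7: u0 ∈ [1/76, 1/4)
j=7 picked index 7: u0 ∈ [-17/152, 1/8)
intersection: [1/76, 1/38)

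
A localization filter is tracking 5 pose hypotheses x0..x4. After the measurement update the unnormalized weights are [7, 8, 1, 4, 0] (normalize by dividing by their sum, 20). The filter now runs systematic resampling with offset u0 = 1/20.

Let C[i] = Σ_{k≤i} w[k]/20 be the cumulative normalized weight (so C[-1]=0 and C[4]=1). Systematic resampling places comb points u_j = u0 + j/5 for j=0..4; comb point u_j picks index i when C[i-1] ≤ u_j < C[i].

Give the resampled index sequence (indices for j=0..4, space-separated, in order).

0 0 1 1 3

C = [7/20, 3/4, 4/5, 1, 1]
j=0: u_0=1/20 ∈ [0, 7/20) → index 0
j=1: u_1=1/4 ∈ [0, 7/20) → index 0
j=2: u_2=9/20 ∈ [7/20, 3/4) → index 1
j=3: u_3=13/20 ∈ [7/20, 3/4) → index 1
j=4: u_4=17/20 ∈ [4/5, 1) → index 3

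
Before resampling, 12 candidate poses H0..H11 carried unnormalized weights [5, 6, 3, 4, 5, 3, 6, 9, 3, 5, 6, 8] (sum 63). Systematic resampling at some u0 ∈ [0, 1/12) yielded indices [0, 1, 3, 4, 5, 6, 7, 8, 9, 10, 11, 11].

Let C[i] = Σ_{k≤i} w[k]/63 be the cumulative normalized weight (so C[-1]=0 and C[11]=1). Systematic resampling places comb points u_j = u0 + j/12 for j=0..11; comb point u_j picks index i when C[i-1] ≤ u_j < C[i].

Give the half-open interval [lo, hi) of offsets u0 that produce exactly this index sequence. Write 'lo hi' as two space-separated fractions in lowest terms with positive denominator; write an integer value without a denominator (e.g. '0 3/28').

C = [5/63, 11/63, 2/9, 2/7, 23/63, 26/63, 32/63, 41/63, 44/63, 7/9, 55/63, 1]
j=0 picked index 0: u0 ∈ [0, 5/63)
j=1 picked index 1: u0 ∈ [-1/252, 23/252)
j=2 picked index 3: u0 ∈ [1/18, 5/42)
j=3 picked index 4: u0 ∈ [1/28, 29/252)
j=4 picked index 5: u0 ∈ [2/63, 5/63)
j=5 picked index 6: u0 ∈ [-1/252, 23/252)
j=6 picked index 7: u0 ∈ [1/126, 19/126)
j=7 picked index 8: u0 ∈ [17/252, 29/252)
j=8 picked index 9: u0 ∈ [2/63, 1/9)
j=9 picked index 10: u0 ∈ [1/36, 31/252)
j=10 picked index 11: u0 ∈ [5/126, 1/6)
j=11 picked index 11: u0 ∈ [-11/252, 1/12)
intersection: [17/252, 5/63)

17/252 5/63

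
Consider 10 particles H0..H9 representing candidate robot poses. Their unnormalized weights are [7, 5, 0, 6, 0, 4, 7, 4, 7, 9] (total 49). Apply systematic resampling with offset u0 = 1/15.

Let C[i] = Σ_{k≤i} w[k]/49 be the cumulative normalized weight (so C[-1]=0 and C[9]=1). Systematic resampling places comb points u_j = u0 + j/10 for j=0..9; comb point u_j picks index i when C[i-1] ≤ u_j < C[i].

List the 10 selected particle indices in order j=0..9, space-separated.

C = [1/7, 12/49, 12/49, 18/49, 18/49, 22/49, 29/49, 33/49, 40/49, 1]
j=0: u_0=1/15 ∈ [0, 1/7) → index 0
j=1: u_1=1/6 ∈ [1/7, 12/49) → index 1
j=2: u_2=4/15 ∈ [12/49, 18/49) → index 3
j=3: u_3=11/30 ∈ [12/49, 18/49) → index 3
j=4: u_4=7/15 ∈ [22/49, 29/49) → index 6
j=5: u_5=17/30 ∈ [22/49, 29/49) → index 6
j=6: u_6=2/3 ∈ [29/49, 33/49) → index 7
j=7: u_7=23/30 ∈ [33/49, 40/49) → index 8
j=8: u_8=13/15 ∈ [40/49, 1) → index 9
j=9: u_9=29/30 ∈ [40/49, 1) → index 9

0 1 3 3 6 6 7 8 9 9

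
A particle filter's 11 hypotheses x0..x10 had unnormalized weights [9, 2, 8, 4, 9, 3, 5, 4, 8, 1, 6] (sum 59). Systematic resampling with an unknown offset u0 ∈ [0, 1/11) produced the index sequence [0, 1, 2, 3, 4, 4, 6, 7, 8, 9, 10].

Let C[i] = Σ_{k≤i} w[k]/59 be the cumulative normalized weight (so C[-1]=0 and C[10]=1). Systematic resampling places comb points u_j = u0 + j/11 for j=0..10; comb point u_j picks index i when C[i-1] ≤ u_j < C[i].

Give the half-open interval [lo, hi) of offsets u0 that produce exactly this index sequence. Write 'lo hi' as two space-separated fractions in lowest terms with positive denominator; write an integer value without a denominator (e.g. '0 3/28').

C = [9/59, 11/59, 19/59, 23/59, 32/59, 35/59, 40/59, 44/59, 52/59, 53/59, 1]
j=0 picked index 0: u0 ∈ [0, 9/59)
j=1 picked index 1: u0 ∈ [40/649, 62/649)
j=2 picked index 2: u0 ∈ [3/649, 91/649)
j=3 picked index 3: u0 ∈ [32/649, 76/649)
j=4 picked index 4: u0 ∈ [17/649, 116/649)
j=5 picked index 4: u0 ∈ [-42/649, 57/649)
j=6 picked index 6: u0 ∈ [31/649, 86/649)
j=7 picked index 7: u0 ∈ [27/649, 71/649)
j=8 picked index 8: u0 ∈ [12/649, 100/649)
j=9 picked index 9: u0 ∈ [41/649, 52/649)
j=10 picked index 10: u0 ∈ [-7/649, 1/11)
intersection: [41/649, 52/649)

41/649 52/649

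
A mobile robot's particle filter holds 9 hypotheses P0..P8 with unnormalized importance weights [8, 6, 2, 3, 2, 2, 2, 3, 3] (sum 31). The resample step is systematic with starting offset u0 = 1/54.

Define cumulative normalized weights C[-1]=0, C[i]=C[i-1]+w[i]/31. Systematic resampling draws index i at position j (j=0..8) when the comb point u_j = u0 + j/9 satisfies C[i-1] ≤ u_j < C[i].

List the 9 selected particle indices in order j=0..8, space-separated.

C = [8/31, 14/31, 16/31, 19/31, 21/31, 23/31, 25/31, 28/31, 1]
j=0: u_0=1/54 ∈ [0, 8/31) → index 0
j=1: u_1=7/54 ∈ [0, 8/31) → index 0
j=2: u_2=13/54 ∈ [0, 8/31) → index 0
j=3: u_3=19/54 ∈ [8/31, 14/31) → index 1
j=4: u_4=25/54 ∈ [14/31, 16/31) → index 2
j=5: u_5=31/54 ∈ [16/31, 19/31) → index 3
j=6: u_6=37/54 ∈ [21/31, 23/31) → index 5
j=7: u_7=43/54 ∈ [23/31, 25/31) → index 6
j=8: u_8=49/54 ∈ [28/31, 1) → index 8

0 0 0 1 2 3 5 6 8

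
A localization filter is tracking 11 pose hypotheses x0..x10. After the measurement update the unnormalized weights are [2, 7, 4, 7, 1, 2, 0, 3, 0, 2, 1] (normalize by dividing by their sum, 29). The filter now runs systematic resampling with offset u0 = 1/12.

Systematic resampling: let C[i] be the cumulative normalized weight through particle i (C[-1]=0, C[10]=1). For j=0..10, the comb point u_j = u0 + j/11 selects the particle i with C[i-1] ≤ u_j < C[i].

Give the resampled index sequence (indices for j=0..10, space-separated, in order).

1 1 1 2 2 3 3 4 7 9 10

C = [2/29, 9/29, 13/29, 20/29, 21/29, 23/29, 23/29, 26/29, 26/29, 28/29, 1]
j=0: u_0=1/12 ∈ [2/29, 9/29) → index 1
j=1: u_1=23/132 ∈ [2/29, 9/29) → index 1
j=2: u_2=35/132 ∈ [2/29, 9/29) → index 1
j=3: u_3=47/132 ∈ [9/29, 13/29) → index 2
j=4: u_4=59/132 ∈ [9/29, 13/29) → index 2
j=5: u_5=71/132 ∈ [13/29, 20/29) → index 3
j=6: u_6=83/132 ∈ [13/29, 20/29) → index 3
j=7: u_7=95/132 ∈ [20/29, 21/29) → index 4
j=8: u_8=107/132 ∈ [23/29, 26/29) → index 7
j=9: u_9=119/132 ∈ [26/29, 28/29) → index 9
j=10: u_10=131/132 ∈ [28/29, 1) → index 10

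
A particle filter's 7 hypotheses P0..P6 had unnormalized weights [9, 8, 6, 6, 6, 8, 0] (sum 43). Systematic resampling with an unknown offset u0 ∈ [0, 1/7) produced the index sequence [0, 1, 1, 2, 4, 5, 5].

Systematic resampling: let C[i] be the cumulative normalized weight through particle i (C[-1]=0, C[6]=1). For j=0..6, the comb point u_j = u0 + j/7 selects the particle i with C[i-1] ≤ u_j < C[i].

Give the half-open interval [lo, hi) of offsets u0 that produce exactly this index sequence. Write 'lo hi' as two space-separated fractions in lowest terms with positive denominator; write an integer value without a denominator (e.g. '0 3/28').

C = [9/43, 17/43, 23/43, 29/43, 35/43, 1, 1]
j=0 picked index 0: u0 ∈ [0, 9/43)
j=1 picked index 1: u0 ∈ [20/301, 76/301)
j=2 picked index 1: u0 ∈ [-23/301, 33/301)
j=3 picked index 2: u0 ∈ [-10/301, 32/301)
j=4 picked index 4: u0 ∈ [31/301, 73/301)
j=5 picked index 5: u0 ∈ [30/301, 2/7)
j=6 picked index 5: u0 ∈ [-13/301, 1/7)
intersection: [31/301, 32/301)

31/301 32/301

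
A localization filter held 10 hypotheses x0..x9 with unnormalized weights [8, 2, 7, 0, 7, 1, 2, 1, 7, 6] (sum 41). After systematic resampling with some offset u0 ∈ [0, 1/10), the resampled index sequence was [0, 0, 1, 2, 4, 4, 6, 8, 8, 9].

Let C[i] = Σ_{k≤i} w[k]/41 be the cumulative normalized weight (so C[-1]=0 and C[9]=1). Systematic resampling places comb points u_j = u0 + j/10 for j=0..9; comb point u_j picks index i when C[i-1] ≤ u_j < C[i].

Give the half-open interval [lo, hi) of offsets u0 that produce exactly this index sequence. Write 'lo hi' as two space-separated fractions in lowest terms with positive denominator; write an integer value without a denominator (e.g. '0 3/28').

C = [8/41, 10/41, 17/41, 17/41, 24/41, 25/41, 27/41, 28/41, 35/41, 1]
j=0 picked index 0: u0 ∈ [0, 8/41)
j=1 picked index 0: u0 ∈ [-1/10, 39/410)
j=2 picked index 1: u0 ∈ [-1/205, 9/205)
j=3 picked index 2: u0 ∈ [-23/410, 47/410)
j=4 picked index 4: u0 ∈ [3/205, 38/205)
j=5 picked index 4: u0 ∈ [-7/82, 7/82)
j=6 picked index 6: u0 ∈ [2/205, 12/205)
j=7 picked index 8: u0 ∈ [-7/410, 63/410)
j=8 picked index 8: u0 ∈ [-24/205, 11/205)
j=9 picked index 9: u0 ∈ [-19/410, 1/10)
intersection: [3/205, 9/205)

3/205 9/205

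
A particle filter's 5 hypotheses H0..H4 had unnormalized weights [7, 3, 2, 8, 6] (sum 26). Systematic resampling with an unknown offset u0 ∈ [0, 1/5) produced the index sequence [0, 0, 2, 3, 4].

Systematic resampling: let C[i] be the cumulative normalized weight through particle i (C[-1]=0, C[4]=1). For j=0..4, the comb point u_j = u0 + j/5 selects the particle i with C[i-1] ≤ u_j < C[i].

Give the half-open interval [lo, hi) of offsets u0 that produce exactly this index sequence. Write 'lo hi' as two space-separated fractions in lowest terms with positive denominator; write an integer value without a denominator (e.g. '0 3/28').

0 4/65

C = [7/26, 5/13, 6/13, 10/13, 1]
j=0 picked index 0: u0 ∈ [0, 7/26)
j=1 picked index 0: u0 ∈ [-1/5, 9/130)
j=2 picked index 2: u0 ∈ [-1/65, 4/65)
j=3 picked index 3: u0 ∈ [-9/65, 11/65)
j=4 picked index 4: u0 ∈ [-2/65, 1/5)
intersection: [0, 4/65)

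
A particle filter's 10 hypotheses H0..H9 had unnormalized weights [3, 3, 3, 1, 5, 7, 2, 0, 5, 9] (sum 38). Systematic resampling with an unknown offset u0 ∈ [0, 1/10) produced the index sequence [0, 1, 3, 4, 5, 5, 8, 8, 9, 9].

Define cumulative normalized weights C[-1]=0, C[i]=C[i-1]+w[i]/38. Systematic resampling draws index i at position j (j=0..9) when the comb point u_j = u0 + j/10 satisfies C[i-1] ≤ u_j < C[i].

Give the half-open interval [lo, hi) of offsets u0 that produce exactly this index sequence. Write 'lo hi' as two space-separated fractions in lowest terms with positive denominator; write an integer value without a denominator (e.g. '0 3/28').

7/190 11/190

C = [3/38, 3/19, 9/38, 5/19, 15/38, 11/19, 12/19, 12/19, 29/38, 1]
j=0 picked index 0: u0 ∈ [0, 3/38)
j=1 picked index 1: u0 ∈ [-2/95, 11/190)
j=2 picked index 3: u0 ∈ [7/190, 6/95)
j=3 picked index 4: u0 ∈ [-7/190, 9/95)
j=4 picked index 5: u0 ∈ [-1/190, 17/95)
j=5 picked index 5: u0 ∈ [-2/19, 3/38)
j=6 picked index 8: u0 ∈ [3/95, 31/190)
j=7 picked index 8: u0 ∈ [-13/190, 6/95)
j=8 picked index 9: u0 ∈ [-7/190, 1/5)
j=9 picked index 9: u0 ∈ [-13/95, 1/10)
intersection: [7/190, 11/190)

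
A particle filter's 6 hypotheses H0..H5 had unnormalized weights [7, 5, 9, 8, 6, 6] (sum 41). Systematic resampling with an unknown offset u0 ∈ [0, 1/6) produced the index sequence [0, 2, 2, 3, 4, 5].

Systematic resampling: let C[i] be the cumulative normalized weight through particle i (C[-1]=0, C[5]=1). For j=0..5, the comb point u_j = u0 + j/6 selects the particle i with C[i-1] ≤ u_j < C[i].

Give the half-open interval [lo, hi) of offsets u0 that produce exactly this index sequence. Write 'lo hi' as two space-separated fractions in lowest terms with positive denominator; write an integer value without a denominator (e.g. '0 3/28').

31/246 1/6

C = [7/41, 12/41, 21/41, 29/41, 35/41, 1]
j=0 picked index 0: u0 ∈ [0, 7/41)
j=1 picked index 2: u0 ∈ [31/246, 85/246)
j=2 picked index 2: u0 ∈ [-5/123, 22/123)
j=3 picked index 3: u0 ∈ [1/82, 17/82)
j=4 picked index 4: u0 ∈ [5/123, 23/123)
j=5 picked index 5: u0 ∈ [5/246, 1/6)
intersection: [31/246, 1/6)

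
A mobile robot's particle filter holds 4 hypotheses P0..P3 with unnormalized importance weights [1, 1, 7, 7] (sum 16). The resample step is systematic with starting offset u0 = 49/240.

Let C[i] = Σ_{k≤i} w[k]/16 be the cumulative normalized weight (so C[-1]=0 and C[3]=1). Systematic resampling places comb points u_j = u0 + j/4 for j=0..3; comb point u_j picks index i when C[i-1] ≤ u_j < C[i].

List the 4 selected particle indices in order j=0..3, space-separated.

2 2 3 3

C = [1/16, 1/8, 9/16, 1]
j=0: u_0=49/240 ∈ [1/8, 9/16) → index 2
j=1: u_1=109/240 ∈ [1/8, 9/16) → index 2
j=2: u_2=169/240 ∈ [9/16, 1) → index 3
j=3: u_3=229/240 ∈ [9/16, 1) → index 3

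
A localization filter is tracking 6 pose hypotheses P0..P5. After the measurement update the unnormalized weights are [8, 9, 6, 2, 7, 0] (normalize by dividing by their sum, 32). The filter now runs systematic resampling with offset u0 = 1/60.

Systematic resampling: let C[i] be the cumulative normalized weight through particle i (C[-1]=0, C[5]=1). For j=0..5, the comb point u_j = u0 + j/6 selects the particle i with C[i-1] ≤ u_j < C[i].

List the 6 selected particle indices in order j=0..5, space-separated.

C = [1/4, 17/32, 23/32, 25/32, 1, 1]
j=0: u_0=1/60 ∈ [0, 1/4) → index 0
j=1: u_1=11/60 ∈ [0, 1/4) → index 0
j=2: u_2=7/20 ∈ [1/4, 17/32) → index 1
j=3: u_3=31/60 ∈ [1/4, 17/32) → index 1
j=4: u_4=41/60 ∈ [17/32, 23/32) → index 2
j=5: u_5=17/20 ∈ [25/32, 1) → index 4

0 0 1 1 2 4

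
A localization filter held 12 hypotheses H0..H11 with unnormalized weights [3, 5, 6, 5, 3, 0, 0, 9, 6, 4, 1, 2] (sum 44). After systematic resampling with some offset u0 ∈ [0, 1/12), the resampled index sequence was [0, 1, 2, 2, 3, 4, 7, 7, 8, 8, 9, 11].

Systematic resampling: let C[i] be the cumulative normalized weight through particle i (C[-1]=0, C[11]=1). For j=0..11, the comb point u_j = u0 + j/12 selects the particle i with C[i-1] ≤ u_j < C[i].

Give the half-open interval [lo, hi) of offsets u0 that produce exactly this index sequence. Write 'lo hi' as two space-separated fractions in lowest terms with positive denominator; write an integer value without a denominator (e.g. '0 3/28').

C = [3/44, 2/11, 7/22, 19/44, 1/2, 1/2, 1/2, 31/44, 37/44, 41/44, 21/22, 1]
j=0 picked index 0: u0 ∈ [0, 3/44)
j=1 picked index 1: u0 ∈ [-1/66, 13/132)
j=2 picked index 2: u0 ∈ [1/66, 5/33)
j=3 picked index 2: u0 ∈ [-3/44, 3/44)
j=4 picked index 3: u0 ∈ [-1/66, 13/132)
j=5 picked index 4: u0 ∈ [1/66, 1/12)
j=6 picked index 7: u0 ∈ [0, 9/44)
j=7 picked index 7: u0 ∈ [-1/12, 4/33)
j=8 picked index 8: u0 ∈ [5/132, 23/132)
j=9 picked index 8: u0 ∈ [-1/22, 1/11)
j=10 picked index 9: u0 ∈ [1/132, 13/132)
j=11 picked index 11: u0 ∈ [5/132, 1/12)
intersection: [5/132, 3/44)

5/132 3/44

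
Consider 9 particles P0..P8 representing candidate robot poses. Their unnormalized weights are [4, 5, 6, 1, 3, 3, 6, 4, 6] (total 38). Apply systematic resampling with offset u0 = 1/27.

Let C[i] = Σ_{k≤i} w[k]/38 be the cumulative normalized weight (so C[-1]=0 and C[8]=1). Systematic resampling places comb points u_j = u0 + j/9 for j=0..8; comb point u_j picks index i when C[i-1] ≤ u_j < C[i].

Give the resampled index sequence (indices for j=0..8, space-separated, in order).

0 1 2 2 4 6 6 7 8

C = [2/19, 9/38, 15/38, 8/19, 1/2, 11/19, 14/19, 16/19, 1]
j=0: u_0=1/27 ∈ [0, 2/19) → index 0
j=1: u_1=4/27 ∈ [2/19, 9/38) → index 1
j=2: u_2=7/27 ∈ [9/38, 15/38) → index 2
j=3: u_3=10/27 ∈ [9/38, 15/38) → index 2
j=4: u_4=13/27 ∈ [8/19, 1/2) → index 4
j=5: u_5=16/27 ∈ [11/19, 14/19) → index 6
j=6: u_6=19/27 ∈ [11/19, 14/19) → index 6
j=7: u_7=22/27 ∈ [14/19, 16/19) → index 7
j=8: u_8=25/27 ∈ [16/19, 1) → index 8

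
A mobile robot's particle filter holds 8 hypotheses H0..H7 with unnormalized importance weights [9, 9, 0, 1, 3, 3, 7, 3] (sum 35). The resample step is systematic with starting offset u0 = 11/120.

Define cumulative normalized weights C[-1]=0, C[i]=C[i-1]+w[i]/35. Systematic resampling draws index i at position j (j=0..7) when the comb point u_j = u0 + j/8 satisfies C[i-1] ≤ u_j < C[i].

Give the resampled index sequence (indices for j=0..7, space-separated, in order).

C = [9/35, 18/35, 18/35, 19/35, 22/35, 5/7, 32/35, 1]
j=0: u_0=11/120 ∈ [0, 9/35) → index 0
j=1: u_1=13/60 ∈ [0, 9/35) → index 0
j=2: u_2=41/120 ∈ [9/35, 18/35) → index 1
j=3: u_3=7/15 ∈ [9/35, 18/35) → index 1
j=4: u_4=71/120 ∈ [19/35, 22/35) → index 4
j=5: u_5=43/60 ∈ [5/7, 32/35) → index 6
j=6: u_6=101/120 ∈ [5/7, 32/35) → index 6
j=7: u_7=29/30 ∈ [32/35, 1) → index 7

0 0 1 1 4 6 6 7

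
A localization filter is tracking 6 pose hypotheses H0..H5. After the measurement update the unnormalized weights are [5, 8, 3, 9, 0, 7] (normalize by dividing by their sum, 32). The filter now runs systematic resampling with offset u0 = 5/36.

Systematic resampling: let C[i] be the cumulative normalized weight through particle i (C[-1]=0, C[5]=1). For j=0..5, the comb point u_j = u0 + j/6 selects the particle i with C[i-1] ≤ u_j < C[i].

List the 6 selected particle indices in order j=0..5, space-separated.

C = [5/32, 13/32, 1/2, 25/32, 25/32, 1]
j=0: u_0=5/36 ∈ [0, 5/32) → index 0
j=1: u_1=11/36 ∈ [5/32, 13/32) → index 1
j=2: u_2=17/36 ∈ [13/32, 1/2) → index 2
j=3: u_3=23/36 ∈ [1/2, 25/32) → index 3
j=4: u_4=29/36 ∈ [25/32, 1) → index 5
j=5: u_5=35/36 ∈ [25/32, 1) → index 5

0 1 2 3 5 5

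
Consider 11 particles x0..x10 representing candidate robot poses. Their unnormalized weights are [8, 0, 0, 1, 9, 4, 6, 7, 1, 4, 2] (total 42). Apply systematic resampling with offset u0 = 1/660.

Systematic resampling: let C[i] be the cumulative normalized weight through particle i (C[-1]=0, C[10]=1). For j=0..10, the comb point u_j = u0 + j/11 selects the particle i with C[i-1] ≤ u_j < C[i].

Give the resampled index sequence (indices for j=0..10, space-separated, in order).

C = [4/21, 4/21, 4/21, 3/14, 3/7, 11/21, 2/3, 5/6, 6/7, 20/21, 1]
j=0: u_0=1/660 ∈ [0, 4/21) → index 0
j=1: u_1=61/660 ∈ [0, 4/21) → index 0
j=2: u_2=11/60 ∈ [0, 4/21) → index 0
j=3: u_3=181/660 ∈ [3/14, 3/7) → index 4
j=4: u_4=241/660 ∈ [3/14, 3/7) → index 4
j=5: u_5=301/660 ∈ [3/7, 11/21) → index 5
j=6: u_6=361/660 ∈ [11/21, 2/3) → index 6
j=7: u_7=421/660 ∈ [11/21, 2/3) → index 6
j=8: u_8=481/660 ∈ [2/3, 5/6) → index 7
j=9: u_9=541/660 ∈ [2/3, 5/6) → index 7
j=10: u_10=601/660 ∈ [6/7, 20/21) → index 9

0 0 0 4 4 5 6 6 7 7 9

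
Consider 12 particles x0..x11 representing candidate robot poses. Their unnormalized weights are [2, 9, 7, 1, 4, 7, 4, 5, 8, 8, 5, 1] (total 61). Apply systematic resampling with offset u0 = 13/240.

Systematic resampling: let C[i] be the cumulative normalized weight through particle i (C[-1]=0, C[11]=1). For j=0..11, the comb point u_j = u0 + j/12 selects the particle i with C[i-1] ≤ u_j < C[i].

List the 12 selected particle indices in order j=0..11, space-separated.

1 1 2 3 5 5 6 7 8 9 9 10

C = [2/61, 11/61, 18/61, 19/61, 23/61, 30/61, 34/61, 39/61, 47/61, 55/61, 60/61, 1]
j=0: u_0=13/240 ∈ [2/61, 11/61) → index 1
j=1: u_1=11/80 ∈ [2/61, 11/61) → index 1
j=2: u_2=53/240 ∈ [11/61, 18/61) → index 2
j=3: u_3=73/240 ∈ [18/61, 19/61) → index 3
j=4: u_4=31/80 ∈ [23/61, 30/61) → index 5
j=5: u_5=113/240 ∈ [23/61, 30/61) → index 5
j=6: u_6=133/240 ∈ [30/61, 34/61) → index 6
j=7: u_7=51/80 ∈ [34/61, 39/61) → index 7
j=8: u_8=173/240 ∈ [39/61, 47/61) → index 8
j=9: u_9=193/240 ∈ [47/61, 55/61) → index 9
j=10: u_10=71/80 ∈ [47/61, 55/61) → index 9
j=11: u_11=233/240 ∈ [55/61, 60/61) → index 10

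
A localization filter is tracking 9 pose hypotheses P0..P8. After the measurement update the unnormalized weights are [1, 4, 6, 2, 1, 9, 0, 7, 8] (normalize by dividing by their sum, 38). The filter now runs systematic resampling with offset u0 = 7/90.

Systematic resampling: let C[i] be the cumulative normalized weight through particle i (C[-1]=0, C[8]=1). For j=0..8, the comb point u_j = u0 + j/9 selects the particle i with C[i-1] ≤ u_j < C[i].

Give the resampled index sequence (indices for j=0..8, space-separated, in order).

C = [1/38, 5/38, 11/38, 13/38, 7/19, 23/38, 23/38, 15/19, 1]
j=0: u_0=7/90 ∈ [1/38, 5/38) → index 1
j=1: u_1=17/90 ∈ [5/38, 11/38) → index 2
j=2: u_2=3/10 ∈ [11/38, 13/38) → index 3
j=3: u_3=37/90 ∈ [7/19, 23/38) → index 5
j=4: u_4=47/90 ∈ [7/19, 23/38) → index 5
j=5: u_5=19/30 ∈ [23/38, 15/19) → index 7
j=6: u_6=67/90 ∈ [23/38, 15/19) → index 7
j=7: u_7=77/90 ∈ [15/19, 1) → index 8
j=8: u_8=29/30 ∈ [15/19, 1) → index 8

1 2 3 5 5 7 7 8 8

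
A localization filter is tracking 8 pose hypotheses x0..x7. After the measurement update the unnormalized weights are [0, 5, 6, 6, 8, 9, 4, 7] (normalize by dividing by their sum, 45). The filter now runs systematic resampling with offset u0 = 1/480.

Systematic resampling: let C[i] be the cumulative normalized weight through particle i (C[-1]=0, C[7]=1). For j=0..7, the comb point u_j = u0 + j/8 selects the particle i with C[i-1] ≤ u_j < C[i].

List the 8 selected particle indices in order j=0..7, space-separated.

1 2 3 3 4 5 5 7

C = [0, 1/9, 11/45, 17/45, 5/9, 34/45, 38/45, 1]
j=0: u_0=1/480 ∈ [0, 1/9) → index 1
j=1: u_1=61/480 ∈ [1/9, 11/45) → index 2
j=2: u_2=121/480 ∈ [11/45, 17/45) → index 3
j=3: u_3=181/480 ∈ [11/45, 17/45) → index 3
j=4: u_4=241/480 ∈ [17/45, 5/9) → index 4
j=5: u_5=301/480 ∈ [5/9, 34/45) → index 5
j=6: u_6=361/480 ∈ [5/9, 34/45) → index 5
j=7: u_7=421/480 ∈ [38/45, 1) → index 7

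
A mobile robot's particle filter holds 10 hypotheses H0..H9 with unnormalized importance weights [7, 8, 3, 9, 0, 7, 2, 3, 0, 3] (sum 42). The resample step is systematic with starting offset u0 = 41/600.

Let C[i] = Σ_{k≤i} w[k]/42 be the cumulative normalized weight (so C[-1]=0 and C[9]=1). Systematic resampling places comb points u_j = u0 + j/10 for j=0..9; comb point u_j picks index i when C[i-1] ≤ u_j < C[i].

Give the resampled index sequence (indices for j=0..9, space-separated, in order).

0 1 1 2 3 3 5 5 7 9

C = [1/6, 5/14, 3/7, 9/14, 9/14, 17/21, 6/7, 13/14, 13/14, 1]
j=0: u_0=41/600 ∈ [0, 1/6) → index 0
j=1: u_1=101/600 ∈ [1/6, 5/14) → index 1
j=2: u_2=161/600 ∈ [1/6, 5/14) → index 1
j=3: u_3=221/600 ∈ [5/14, 3/7) → index 2
j=4: u_4=281/600 ∈ [3/7, 9/14) → index 3
j=5: u_5=341/600 ∈ [3/7, 9/14) → index 3
j=6: u_6=401/600 ∈ [9/14, 17/21) → index 5
j=7: u_7=461/600 ∈ [9/14, 17/21) → index 5
j=8: u_8=521/600 ∈ [6/7, 13/14) → index 7
j=9: u_9=581/600 ∈ [13/14, 1) → index 9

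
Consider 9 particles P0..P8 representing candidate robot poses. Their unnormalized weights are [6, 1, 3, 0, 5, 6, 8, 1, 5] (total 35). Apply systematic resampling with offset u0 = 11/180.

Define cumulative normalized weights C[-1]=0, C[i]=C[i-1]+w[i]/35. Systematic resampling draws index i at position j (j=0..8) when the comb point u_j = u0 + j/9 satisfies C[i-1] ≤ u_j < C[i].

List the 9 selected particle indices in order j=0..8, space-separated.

C = [6/35, 1/5, 2/7, 2/7, 3/7, 3/5, 29/35, 6/7, 1]
j=0: u_0=11/180 ∈ [0, 6/35) → index 0
j=1: u_1=31/180 ∈ [6/35, 1/5) → index 1
j=2: u_2=17/60 ∈ [1/5, 2/7) → index 2
j=3: u_3=71/180 ∈ [2/7, 3/7) → index 4
j=4: u_4=91/180 ∈ [3/7, 3/5) → index 5
j=5: u_5=37/60 ∈ [3/5, 29/35) → index 6
j=6: u_6=131/180 ∈ [3/5, 29/35) → index 6
j=7: u_7=151/180 ∈ [29/35, 6/7) → index 7
j=8: u_8=19/20 ∈ [6/7, 1) → index 8

0 1 2 4 5 6 6 7 8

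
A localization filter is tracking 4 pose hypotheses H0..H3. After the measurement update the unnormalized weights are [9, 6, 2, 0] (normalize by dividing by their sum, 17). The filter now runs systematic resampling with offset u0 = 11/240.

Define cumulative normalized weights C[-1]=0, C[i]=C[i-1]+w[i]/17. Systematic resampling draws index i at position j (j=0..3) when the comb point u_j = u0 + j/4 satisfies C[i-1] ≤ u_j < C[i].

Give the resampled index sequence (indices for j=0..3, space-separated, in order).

C = [9/17, 15/17, 1, 1]
j=0: u_0=11/240 ∈ [0, 9/17) → index 0
j=1: u_1=71/240 ∈ [0, 9/17) → index 0
j=2: u_2=131/240 ∈ [9/17, 15/17) → index 1
j=3: u_3=191/240 ∈ [9/17, 15/17) → index 1

0 0 1 1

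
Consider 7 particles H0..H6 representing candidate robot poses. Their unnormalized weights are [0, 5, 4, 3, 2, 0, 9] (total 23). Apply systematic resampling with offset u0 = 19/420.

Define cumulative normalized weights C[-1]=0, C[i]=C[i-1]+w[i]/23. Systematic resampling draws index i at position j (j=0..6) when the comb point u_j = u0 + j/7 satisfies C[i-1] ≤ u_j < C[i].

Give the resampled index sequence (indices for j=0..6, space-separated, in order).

C = [0, 5/23, 9/23, 12/23, 14/23, 14/23, 1]
j=0: u_0=19/420 ∈ [0, 5/23) → index 1
j=1: u_1=79/420 ∈ [0, 5/23) → index 1
j=2: u_2=139/420 ∈ [5/23, 9/23) → index 2
j=3: u_3=199/420 ∈ [9/23, 12/23) → index 3
j=4: u_4=37/60 ∈ [14/23, 1) → index 6
j=5: u_5=319/420 ∈ [14/23, 1) → index 6
j=6: u_6=379/420 ∈ [14/23, 1) → index 6

1 1 2 3 6 6 6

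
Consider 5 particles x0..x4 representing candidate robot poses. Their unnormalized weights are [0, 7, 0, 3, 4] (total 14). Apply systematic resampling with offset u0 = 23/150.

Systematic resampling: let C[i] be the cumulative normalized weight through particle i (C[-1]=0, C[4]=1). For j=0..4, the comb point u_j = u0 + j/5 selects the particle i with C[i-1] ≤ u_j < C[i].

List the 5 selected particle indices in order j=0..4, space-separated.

1 1 3 4 4

C = [0, 1/2, 1/2, 5/7, 1]
j=0: u_0=23/150 ∈ [0, 1/2) → index 1
j=1: u_1=53/150 ∈ [0, 1/2) → index 1
j=2: u_2=83/150 ∈ [1/2, 5/7) → index 3
j=3: u_3=113/150 ∈ [5/7, 1) → index 4
j=4: u_4=143/150 ∈ [5/7, 1) → index 4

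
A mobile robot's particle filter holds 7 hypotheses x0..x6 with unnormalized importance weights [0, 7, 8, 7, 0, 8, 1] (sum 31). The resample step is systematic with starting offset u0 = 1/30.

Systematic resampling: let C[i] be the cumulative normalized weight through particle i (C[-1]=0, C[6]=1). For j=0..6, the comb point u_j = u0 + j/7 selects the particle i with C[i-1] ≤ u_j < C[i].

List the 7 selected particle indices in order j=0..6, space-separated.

C = [0, 7/31, 15/31, 22/31, 22/31, 30/31, 1]
j=0: u_0=1/30 ∈ [0, 7/31) → index 1
j=1: u_1=37/210 ∈ [0, 7/31) → index 1
j=2: u_2=67/210 ∈ [7/31, 15/31) → index 2
j=3: u_3=97/210 ∈ [7/31, 15/31) → index 2
j=4: u_4=127/210 ∈ [15/31, 22/31) → index 3
j=5: u_5=157/210 ∈ [22/31, 30/31) → index 5
j=6: u_6=187/210 ∈ [22/31, 30/31) → index 5

1 1 2 2 3 5 5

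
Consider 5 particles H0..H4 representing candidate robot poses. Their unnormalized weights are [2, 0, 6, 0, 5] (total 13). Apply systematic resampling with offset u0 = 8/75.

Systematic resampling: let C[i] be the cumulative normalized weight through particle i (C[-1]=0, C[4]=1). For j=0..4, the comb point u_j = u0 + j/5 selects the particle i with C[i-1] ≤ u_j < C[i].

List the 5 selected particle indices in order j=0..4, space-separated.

0 2 2 4 4

C = [2/13, 2/13, 8/13, 8/13, 1]
j=0: u_0=8/75 ∈ [0, 2/13) → index 0
j=1: u_1=23/75 ∈ [2/13, 8/13) → index 2
j=2: u_2=38/75 ∈ [2/13, 8/13) → index 2
j=3: u_3=53/75 ∈ [8/13, 1) → index 4
j=4: u_4=68/75 ∈ [8/13, 1) → index 4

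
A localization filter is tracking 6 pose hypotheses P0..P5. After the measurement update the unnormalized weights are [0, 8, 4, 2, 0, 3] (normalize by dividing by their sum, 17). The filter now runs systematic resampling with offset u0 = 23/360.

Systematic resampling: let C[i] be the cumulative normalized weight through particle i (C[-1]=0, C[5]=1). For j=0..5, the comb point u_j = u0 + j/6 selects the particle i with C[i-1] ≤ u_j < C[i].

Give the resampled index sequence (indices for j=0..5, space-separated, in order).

C = [0, 8/17, 12/17, 14/17, 14/17, 1]
j=0: u_0=23/360 ∈ [0, 8/17) → index 1
j=1: u_1=83/360 ∈ [0, 8/17) → index 1
j=2: u_2=143/360 ∈ [0, 8/17) → index 1
j=3: u_3=203/360 ∈ [8/17, 12/17) → index 2
j=4: u_4=263/360 ∈ [12/17, 14/17) → index 3
j=5: u_5=323/360 ∈ [14/17, 1) → index 5

1 1 1 2 3 5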